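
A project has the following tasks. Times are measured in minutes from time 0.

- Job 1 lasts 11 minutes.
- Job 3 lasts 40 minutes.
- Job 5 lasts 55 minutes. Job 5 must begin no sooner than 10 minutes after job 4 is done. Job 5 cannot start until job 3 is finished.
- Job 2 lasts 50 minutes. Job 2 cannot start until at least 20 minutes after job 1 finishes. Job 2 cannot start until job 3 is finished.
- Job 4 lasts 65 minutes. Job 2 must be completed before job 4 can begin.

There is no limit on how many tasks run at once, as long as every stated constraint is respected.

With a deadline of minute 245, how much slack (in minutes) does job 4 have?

Nothing blocks job 3, so it runs from minute 0 to minute 40.
Job 1 can start immediately at minute 0; it finishes at minute 11.
Job 2 cannot start until job 1 (finishes minute 11, plus 20-minute gap → minute 31); job 3 (finishes minute 40). The controlling bound is minute 40, so job 2 finishes at 40 + 50 = minute 90.
Job 4 waits on job 2 (finishes minute 90), so it starts at minute 90 and finishes at 90 + 65 = minute 155.

Working backward from the deadline:
Job 5 has no dependents, so it just needs to finish by minute 245. Starting by 245 − 55 = minute 190 achieves that.
Since job 5 (must start by minute 190, minus 10-minute gap → minute 180) depends on it, job 4 must finish by minute 180. Backing off its 65-minute duration gives a latest start of minute 115.
So job 4 can start as early as minute 90 and as late as minute 115, giving 115 − 90 = 25 minutes of slack.

25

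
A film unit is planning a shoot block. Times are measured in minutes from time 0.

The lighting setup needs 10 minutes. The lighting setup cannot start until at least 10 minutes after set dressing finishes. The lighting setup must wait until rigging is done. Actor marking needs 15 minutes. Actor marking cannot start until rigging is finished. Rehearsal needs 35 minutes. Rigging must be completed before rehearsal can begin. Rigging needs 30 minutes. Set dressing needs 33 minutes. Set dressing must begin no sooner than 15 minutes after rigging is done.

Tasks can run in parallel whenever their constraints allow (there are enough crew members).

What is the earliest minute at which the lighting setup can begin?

88

Nothing blocks rigging, so it runs from minute 0 to minute 30.
Set dressing waits on rigging (finishes minute 30, plus 15-minute gap → minute 45), so it starts at minute 45 and finishes at 45 + 33 = minute 78.
The lighting setup waits on set dressing (finishes minute 78, plus 10-minute gap → minute 88); rigging (finishes minute 30). The latest of these is minute 88, which is the earliest the lighting setup can start.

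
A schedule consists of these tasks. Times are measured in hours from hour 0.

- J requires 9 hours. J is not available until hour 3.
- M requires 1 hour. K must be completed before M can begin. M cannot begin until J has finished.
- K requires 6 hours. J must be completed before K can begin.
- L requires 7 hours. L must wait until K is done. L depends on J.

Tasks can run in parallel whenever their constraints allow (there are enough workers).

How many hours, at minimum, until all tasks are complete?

J waits on its own release at hour 3, so it starts at hour 3 and finishes at 3 + 9 = hour 12.
After J (finishes hour 12), K can start at hour 12 and finishes at hour 18.
For M: K (finishes hour 18); J (finishes hour 12). Taking the maximum gives a start of hour 18, and it finishes at 18 + 1 = hour 19.
For L: K (finishes hour 18); J (finishes hour 12). Taking the maximum gives a start of hour 18, and it finishes at 18 + 7 = hour 25.
All tasks are finished once the last one completes. Finish times: J at 12, K at 18, L at 25, M at 19. The latest is hour 25.

25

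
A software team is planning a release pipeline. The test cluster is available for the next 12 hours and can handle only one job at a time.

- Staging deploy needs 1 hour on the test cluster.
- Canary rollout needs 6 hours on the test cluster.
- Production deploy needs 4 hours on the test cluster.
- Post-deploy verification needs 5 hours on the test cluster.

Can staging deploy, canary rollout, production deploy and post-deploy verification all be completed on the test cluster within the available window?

Running back to back, the jobs need 1 + 6 + 4 + 5 = 16 hours on the test cluster.
Since 16 > 12, they cannot all fit.

No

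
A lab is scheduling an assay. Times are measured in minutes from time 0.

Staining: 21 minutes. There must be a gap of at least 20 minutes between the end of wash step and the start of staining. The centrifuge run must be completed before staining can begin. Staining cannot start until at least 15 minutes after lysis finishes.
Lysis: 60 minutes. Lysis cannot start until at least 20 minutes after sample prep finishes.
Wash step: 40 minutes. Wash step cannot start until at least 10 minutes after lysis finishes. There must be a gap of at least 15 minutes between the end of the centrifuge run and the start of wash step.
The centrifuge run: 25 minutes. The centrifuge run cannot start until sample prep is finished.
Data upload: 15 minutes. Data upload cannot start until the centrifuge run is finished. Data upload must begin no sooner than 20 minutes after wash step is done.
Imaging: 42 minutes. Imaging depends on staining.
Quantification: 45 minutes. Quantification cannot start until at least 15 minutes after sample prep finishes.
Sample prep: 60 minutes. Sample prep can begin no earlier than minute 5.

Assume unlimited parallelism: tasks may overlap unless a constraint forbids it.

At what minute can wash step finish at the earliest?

After its own release at minute 5, sample prep can start at minute 5 and finishes at minute 65.
The centrifuge run cannot begin until sample prep (finishes minute 65). It runs from minute 65 to 65 + 25 = minute 90.
Lysis cannot begin until sample prep (finishes minute 65, plus 20-minute gap → minute 85). It runs from minute 85 to 85 + 60 = minute 145.
For wash step: lysis (finishes minute 145, plus 10-minute gap → minute 155); the centrifuge run (finishes minute 90, plus 15-minute gap → minute 105). Taking the maximum gives a start of minute 155, and it finishes at 155 + 40 = minute 195.

195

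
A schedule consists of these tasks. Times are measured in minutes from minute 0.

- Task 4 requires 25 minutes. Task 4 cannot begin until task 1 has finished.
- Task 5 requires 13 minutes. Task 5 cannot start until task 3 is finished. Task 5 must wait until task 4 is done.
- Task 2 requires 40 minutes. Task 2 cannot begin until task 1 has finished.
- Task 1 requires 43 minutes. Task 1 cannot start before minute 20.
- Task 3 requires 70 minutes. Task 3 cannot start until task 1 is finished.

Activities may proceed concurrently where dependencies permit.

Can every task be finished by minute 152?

Task 1 waits on its own release at minute 20, so it starts at minute 20 and finishes at 20 + 43 = minute 63.
After task 1 (finishes minute 63), task 4 can start at minute 63 and finishes at minute 88.
After task 1 (finishes minute 63), task 3 can start at minute 63 and finishes at minute 133.
Task 5 cannot start until task 3 (finishes minute 133); task 4 (finishes minute 88). The controlling bound is minute 133, so task 5 finishes at 133 + 13 = minute 146.
Task 2 cannot begin until task 1 (finishes minute 63). It runs from minute 63 to 63 + 40 = minute 103.
Every task is finished by minute 146, which is no later than the deadline of 152, so the schedule is feasible.

Yes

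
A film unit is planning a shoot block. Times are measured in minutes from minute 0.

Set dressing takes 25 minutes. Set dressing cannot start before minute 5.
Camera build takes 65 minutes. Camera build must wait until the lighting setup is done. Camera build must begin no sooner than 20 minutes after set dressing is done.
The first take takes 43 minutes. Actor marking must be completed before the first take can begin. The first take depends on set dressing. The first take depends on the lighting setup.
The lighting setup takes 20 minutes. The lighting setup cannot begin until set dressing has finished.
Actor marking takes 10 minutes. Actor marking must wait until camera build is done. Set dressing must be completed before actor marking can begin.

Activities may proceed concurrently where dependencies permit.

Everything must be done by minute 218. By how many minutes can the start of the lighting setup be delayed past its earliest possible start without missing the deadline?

Set dressing waits on its own release at minute 5, so it starts at minute 5 and finishes at 5 + 25 = minute 30.
After set dressing (finishes minute 30), the lighting setup can start at minute 30 and finishes at minute 50.

Working backward from the deadline:
To finish by minute 218, the first take (duration 43) must start no later than minute 175.
Since the first take (must start by minute 175) depends on it, actor marking must finish by minute 175. Backing off its 10-minute duration gives a latest start of minute 165.
Camera build has to be done before actor marking (must start by minute 165). That means finishing by minute 165, i.e. starting by 165 − 65 = minute 100.
The lighting setup feeds camera build (must start by minute 100); the first take (must start by minute 175). Taking the minimum, the lighting setup must finish by minute 100 and start by 100 − 20 = minute 80.
So the lighting setup can start as early as minute 30 and as late as minute 80, giving 80 − 30 = 50 minutes of slack.

50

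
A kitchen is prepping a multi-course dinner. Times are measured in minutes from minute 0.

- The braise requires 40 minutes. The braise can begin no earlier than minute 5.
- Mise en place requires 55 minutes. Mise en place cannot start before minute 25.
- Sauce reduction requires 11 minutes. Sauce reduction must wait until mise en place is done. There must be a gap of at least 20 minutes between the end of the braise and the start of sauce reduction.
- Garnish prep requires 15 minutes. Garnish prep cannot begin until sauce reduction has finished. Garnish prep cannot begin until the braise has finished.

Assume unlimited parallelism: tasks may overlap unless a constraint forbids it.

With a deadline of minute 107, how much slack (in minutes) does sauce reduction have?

After its own release at minute 5, the braise can start at minute 5 and finishes at minute 45.
Mise en place cannot begin until its own release at minute 25. It runs from minute 25 to 25 + 55 = minute 80.
Sauce reduction needs all of mise en place (finishes minute 80); the braise (finishes minute 45, plus 20-minute gap → minute 65). That puts its earliest start at minute 80; it finishes at 80 + 11 = minute 91.

Working backward from the deadline:
Garnish prep must finish by minute 107; it takes 15 minutes, so it must start by 107 − 15 = minute 92.
Since garnish prep (must start by minute 92) depends on it, sauce reduction must finish by minute 92. Backing off its 11-minute duration gives a latest start of minute 81.
So sauce reduction can start as early as minute 80 and as late as minute 81, giving 81 − 80 = 1 minute of slack.

1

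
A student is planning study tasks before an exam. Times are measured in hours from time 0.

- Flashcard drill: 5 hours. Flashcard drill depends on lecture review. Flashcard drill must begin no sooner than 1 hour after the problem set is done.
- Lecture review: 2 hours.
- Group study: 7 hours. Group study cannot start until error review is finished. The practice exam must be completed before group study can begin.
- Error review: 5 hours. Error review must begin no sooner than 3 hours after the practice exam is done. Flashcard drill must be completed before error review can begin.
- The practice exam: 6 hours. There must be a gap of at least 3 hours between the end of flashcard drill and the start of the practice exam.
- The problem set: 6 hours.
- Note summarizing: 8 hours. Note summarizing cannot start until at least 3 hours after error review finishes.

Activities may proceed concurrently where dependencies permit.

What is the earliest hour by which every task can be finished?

Nothing blocks the problem set, so it runs from hour 0 to hour 6.
Lecture review has no prerequisites, so it starts at hour 0 and finishes at hour 2.
Flashcard drill cannot start until lecture review (finishes hour 2); the problem set (finishes hour 6, plus 1-hour gap → hour 7). The controlling bound is hour 7, so flashcard drill finishes at 7 + 5 = hour 12.
After flashcard drill (finishes hour 12, plus 3-hour gap → hour 15), the practice exam can start at hour 15 and finishes at hour 21.
Error review needs all of the practice exam (finishes hour 21, plus 3-hour gap → hour 24); flashcard drill (finishes hour 12). That puts its earliest start at hour 24; it finishes at 24 + 5 = hour 29.
Note summarizing cannot begin until error review (finishes hour 29, plus 3-hour gap → hour 32). It runs from hour 32 to 32 + 8 = hour 40.
Group study needs all of error review (finishes hour 29); the practice exam (finishes hour 21). That puts its earliest start at hour 29; it finishes at 29 + 7 = hour 36.
All tasks are finished once the last one completes. Finish times: Lecture review at 2, The problem set at 6, Flashcard drill at 12, The practice exam at 21, Error review at 29, Group study at 36, Note summarizing at 40. The latest is hour 40.

40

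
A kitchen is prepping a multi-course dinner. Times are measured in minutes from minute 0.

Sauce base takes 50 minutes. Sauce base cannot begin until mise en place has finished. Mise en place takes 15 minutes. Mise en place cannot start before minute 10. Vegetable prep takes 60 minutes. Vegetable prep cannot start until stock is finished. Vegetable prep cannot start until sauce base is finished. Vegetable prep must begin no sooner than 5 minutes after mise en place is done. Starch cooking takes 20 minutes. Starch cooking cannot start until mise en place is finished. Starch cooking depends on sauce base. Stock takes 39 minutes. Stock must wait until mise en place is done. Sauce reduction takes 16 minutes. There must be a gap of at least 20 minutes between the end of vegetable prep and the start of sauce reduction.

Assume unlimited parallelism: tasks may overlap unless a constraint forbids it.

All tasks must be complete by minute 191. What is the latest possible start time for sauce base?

45

Sauce reduction must finish by minute 191; it takes 16 minutes, so it must start by 191 − 16 = minute 175.
Since sauce reduction (must start by minute 175, minus 20-minute gap → minute 155) depends on it, vegetable prep must finish by minute 155. Backing off its 60-minute duration gives a latest start of minute 95.
To finish by minute 191, starch cooking (duration 20) must start no later than minute 171.
Sauce base feeds vegetable prep (must start by minute 95); starch cooking (must start by minute 171). Taking the minimum, sauce base must finish by minute 95 and start by 95 − 50 = minute 45.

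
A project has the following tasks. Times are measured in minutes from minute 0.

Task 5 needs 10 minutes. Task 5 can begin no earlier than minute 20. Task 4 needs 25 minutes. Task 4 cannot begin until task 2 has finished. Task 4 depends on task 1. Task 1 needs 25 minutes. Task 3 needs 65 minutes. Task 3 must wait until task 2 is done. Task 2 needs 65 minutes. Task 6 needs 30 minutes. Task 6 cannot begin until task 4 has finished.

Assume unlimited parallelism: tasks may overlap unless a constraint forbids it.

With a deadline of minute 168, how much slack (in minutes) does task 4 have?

Task 2 can start immediately at minute 0; it finishes at minute 65.
Task 1 can start immediately at minute 0; it finishes at minute 25.
Task 4 needs all of task 2 (finishes minute 65); task 1 (finishes minute 25). That puts its earliest start at minute 65; it finishes at 65 + 25 = minute 90.

Working backward from the deadline:
To finish by minute 168, task 6 (duration 30) must start no later than minute 138.
Since task 6 (must start by minute 138) depends on it, task 4 must finish by minute 138. Backing off its 25-minute duration gives a latest start of minute 113.
So task 4 can start as early as minute 65 and as late as minute 113, giving 113 − 65 = 48 minutes of slack.

48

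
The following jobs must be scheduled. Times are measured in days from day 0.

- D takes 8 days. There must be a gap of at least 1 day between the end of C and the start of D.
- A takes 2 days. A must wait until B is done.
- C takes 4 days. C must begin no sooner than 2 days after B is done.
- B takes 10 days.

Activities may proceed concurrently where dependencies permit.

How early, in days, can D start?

17

Nothing blocks B, so it runs from day 0 to day 10.
C waits on B (finishes day 10, plus 2-day gap → day 12), so it starts at day 12 and finishes at 12 + 4 = day 16.
D waits on C (finishes day 16, plus 1-day gap → day 17), so the earliest it can start is day 17.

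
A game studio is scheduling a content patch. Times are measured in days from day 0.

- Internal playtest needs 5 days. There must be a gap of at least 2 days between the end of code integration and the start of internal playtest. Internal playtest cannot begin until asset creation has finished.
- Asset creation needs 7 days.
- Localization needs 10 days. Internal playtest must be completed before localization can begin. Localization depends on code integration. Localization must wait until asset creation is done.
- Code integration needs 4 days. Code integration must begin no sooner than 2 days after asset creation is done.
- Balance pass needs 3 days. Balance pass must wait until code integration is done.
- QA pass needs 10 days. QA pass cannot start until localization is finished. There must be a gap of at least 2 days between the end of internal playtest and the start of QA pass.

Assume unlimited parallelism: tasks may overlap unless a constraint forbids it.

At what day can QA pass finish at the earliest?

40

Nothing blocks asset creation, so it runs from day 0 to day 7.
Code integration cannot begin until asset creation (finishes day 7, plus 2-day gap → day 9). It runs from day 9 to 9 + 4 = day 13.
Internal playtest has to wait for code integration (finishes day 13, plus 2-day gap → day 15); asset creation (finishes day 7). The latest of these is day 15, so internal playtest runs day 15 to 15 + 5 = day 20.
Localization needs all of internal playtest (finishes day 20); code integration (finishes day 13); asset creation (finishes day 7). That puts its earliest start at day 20; it finishes at 20 + 10 = day 30.
For QA pass: localization (finishes day 30); internal playtest (finishes day 20, plus 2-day gap → day 22). Taking the maximum gives a start of day 30, and it finishes at 30 + 10 = day 40.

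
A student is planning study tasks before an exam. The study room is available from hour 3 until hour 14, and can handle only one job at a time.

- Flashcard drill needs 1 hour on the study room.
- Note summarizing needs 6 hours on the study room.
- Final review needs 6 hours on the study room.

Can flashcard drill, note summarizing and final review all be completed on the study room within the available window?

No

The study room window is 14 − 3 = 11 hours.
Running back to back, the jobs need 1 + 6 + 6 = 13 hours on the study room.
Since 13 > 11, they cannot all fit.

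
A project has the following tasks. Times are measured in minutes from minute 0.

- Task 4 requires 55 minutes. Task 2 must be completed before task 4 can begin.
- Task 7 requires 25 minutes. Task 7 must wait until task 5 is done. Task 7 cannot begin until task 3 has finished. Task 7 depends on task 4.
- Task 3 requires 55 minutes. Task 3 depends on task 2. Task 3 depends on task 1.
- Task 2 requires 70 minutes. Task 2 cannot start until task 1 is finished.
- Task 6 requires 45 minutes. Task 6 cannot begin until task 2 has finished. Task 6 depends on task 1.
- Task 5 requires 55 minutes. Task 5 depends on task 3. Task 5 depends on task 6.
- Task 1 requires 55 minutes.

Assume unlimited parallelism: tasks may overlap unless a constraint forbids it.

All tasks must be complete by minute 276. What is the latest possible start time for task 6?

151

Task 7 must finish by minute 276; it takes 25 minutes, so it must start by 276 − 25 = minute 251.
Task 5 feeds into task 7 (must start by minute 251); so task 5 must finish by minute 251 and therefore start by minute 196.
Since task 5 (must start by minute 196) depends on it, task 6 must finish by minute 196. Backing off its 45-minute duration gives a latest start of minute 151.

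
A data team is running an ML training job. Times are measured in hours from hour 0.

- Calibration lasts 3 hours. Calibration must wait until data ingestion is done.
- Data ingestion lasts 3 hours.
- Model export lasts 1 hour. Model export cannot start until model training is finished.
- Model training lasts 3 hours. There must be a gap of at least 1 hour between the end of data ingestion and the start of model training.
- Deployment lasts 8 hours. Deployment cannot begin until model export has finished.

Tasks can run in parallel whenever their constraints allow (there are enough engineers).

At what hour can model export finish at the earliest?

8

Data ingestion has no prerequisites, so it starts at hour 0 and finishes at hour 3.
Model training waits on data ingestion (finishes hour 3, plus 1-hour gap → hour 4), so it starts at hour 4 and finishes at 4 + 3 = hour 7.
After model training (finishes hour 7), model export can start at hour 7 and finishes at hour 8.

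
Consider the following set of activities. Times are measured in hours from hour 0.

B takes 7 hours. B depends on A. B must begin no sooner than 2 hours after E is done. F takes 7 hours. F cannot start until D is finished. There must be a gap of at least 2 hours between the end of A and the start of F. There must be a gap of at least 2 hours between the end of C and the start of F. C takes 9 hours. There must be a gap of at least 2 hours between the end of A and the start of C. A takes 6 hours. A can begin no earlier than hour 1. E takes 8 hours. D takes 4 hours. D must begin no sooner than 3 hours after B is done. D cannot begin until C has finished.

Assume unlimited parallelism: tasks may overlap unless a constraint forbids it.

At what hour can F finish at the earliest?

31

E can start immediately at hour 0; it finishes at hour 8.
A waits on its own release at hour 1, so it starts at hour 1 and finishes at 1 + 6 = hour 7.
C cannot begin until A (finishes hour 7, plus 2-hour gap → hour 9). It runs from hour 9 to 9 + 9 = hour 18.
For B: A (finishes hour 7); E (finishes hour 8, plus 2-hour gap → hour 10). Taking the maximum gives a start of hour 10, and it finishes at 10 + 7 = hour 17.
For D: B (finishes hour 17, plus 3-hour gap → hour 20); C (finishes hour 18). Taking the maximum gives a start of hour 20, and it finishes at 20 + 4 = hour 24.
F needs all of D (finishes hour 24); A (finishes hour 7, plus 2-hour gap → hour 9); C (finishes hour 18, plus 2-hour gap → hour 20). That puts its earliest start at hour 24; it finishes at 24 + 7 = hour 31.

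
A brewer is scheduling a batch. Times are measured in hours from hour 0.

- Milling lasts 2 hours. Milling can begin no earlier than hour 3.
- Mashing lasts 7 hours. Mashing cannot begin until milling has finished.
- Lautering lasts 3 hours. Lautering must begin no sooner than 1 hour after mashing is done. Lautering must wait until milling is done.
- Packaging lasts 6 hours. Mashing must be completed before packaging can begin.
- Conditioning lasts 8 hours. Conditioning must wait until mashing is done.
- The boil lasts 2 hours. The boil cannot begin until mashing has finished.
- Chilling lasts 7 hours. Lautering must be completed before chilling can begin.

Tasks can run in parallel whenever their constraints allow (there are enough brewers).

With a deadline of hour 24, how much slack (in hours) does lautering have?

1

Milling cannot begin until its own release at hour 3. It runs from hour 3 to 3 + 2 = hour 5.
Mashing cannot begin until milling (finishes hour 5). It runs from hour 5 to 5 + 7 = hour 12.
Lautering has to wait for mashing (finishes hour 12, plus 1-hour gap → hour 13); milling (finishes hour 5). The latest of these is hour 13, so lautering runs hour 13 to 13 + 3 = hour 16.

Working backward from the deadline:
Chilling must finish by hour 24; it takes 7 hours, so it must start by 24 − 7 = hour 17.
Since chilling (must start by hour 17) depends on it, lautering must finish by hour 17. Backing off its 3-hour duration gives a latest start of hour 14.
So lautering can start as early as hour 13 and as late as hour 14, giving 14 − 13 = 1 hour of slack.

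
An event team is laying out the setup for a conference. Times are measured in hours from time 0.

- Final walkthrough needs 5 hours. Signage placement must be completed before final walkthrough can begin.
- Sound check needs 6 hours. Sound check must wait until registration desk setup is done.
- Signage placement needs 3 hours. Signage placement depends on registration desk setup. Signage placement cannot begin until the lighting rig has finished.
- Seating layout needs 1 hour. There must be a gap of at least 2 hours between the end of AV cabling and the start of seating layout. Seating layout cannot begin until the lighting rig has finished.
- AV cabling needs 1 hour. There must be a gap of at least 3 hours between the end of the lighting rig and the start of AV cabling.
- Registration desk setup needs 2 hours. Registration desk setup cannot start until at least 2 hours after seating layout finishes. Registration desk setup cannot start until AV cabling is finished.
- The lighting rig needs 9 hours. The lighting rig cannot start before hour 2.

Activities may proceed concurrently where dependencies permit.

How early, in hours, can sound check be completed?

The lighting rig cannot begin until its own release at hour 2. It runs from hour 2 to 2 + 9 = hour 11.
AV cabling cannot begin until the lighting rig (finishes hour 11, plus 3-hour gap → hour 14). It runs from hour 14 to 14 + 1 = hour 15.
Seating layout cannot start until AV cabling (finishes hour 15, plus 2-hour gap → hour 17); the lighting rig (finishes hour 11). The controlling bound is hour 17, so seating layout finishes at 17 + 1 = hour 18.
Registration desk setup needs all of seating layout (finishes hour 18, plus 2-hour gap → hour 20); AV cabling (finishes hour 15). That puts its earliest start at hour 20; it finishes at 20 + 2 = hour 22.
Sound check waits on registration desk setup (finishes hour 22), so it starts at hour 22 and finishes at 22 + 6 = hour 28.

28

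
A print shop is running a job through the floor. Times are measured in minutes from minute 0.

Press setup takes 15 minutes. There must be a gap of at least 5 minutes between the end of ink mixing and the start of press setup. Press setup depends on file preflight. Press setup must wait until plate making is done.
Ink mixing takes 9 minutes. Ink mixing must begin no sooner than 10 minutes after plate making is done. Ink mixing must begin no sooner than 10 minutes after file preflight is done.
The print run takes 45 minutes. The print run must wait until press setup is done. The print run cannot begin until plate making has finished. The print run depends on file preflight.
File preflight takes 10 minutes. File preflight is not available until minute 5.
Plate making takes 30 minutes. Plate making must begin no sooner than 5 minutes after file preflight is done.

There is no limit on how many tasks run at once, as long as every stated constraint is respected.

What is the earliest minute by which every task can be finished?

134

After its own release at minute 5, file preflight can start at minute 5 and finishes at minute 15.
After file preflight (finishes minute 15, plus 5-minute gap → minute 20), plate making can start at minute 20 and finishes at minute 50.
For ink mixing: plate making (finishes minute 50, plus 10-minute gap → minute 60); file preflight (finishes minute 15, plus 10-minute gap → minute 25). Taking the maximum gives a start of minute 60, and it finishes at 60 + 9 = minute 69.
Press setup has to wait for ink mixing (finishes minute 69, plus 5-minute gap → minute 74); file preflight (finishes minute 15); plate making (finishes minute 50). The latest of these is minute 74, so press setup runs minute 74 to 74 + 15 = minute 89.
For the print run: press setup (finishes minute 89); plate making (finishes minute 50); file preflight (finishes minute 15). Taking the maximum gives a start of minute 89, and it finishes at 89 + 45 = minute 134.
All tasks are finished once the last one completes. Finish times: File preflight at 15, Plate making at 50, Ink mixing at 69, Press setup at 89, The print run at 134. The latest is minute 134.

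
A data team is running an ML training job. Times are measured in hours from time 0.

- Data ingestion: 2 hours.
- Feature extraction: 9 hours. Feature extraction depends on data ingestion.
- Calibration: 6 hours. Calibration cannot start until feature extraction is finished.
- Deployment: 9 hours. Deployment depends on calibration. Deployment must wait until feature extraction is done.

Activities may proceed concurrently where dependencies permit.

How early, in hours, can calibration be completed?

Nothing blocks data ingestion, so it runs from hour 0 to hour 2.
Feature extraction cannot begin until data ingestion (finishes hour 2). It runs from hour 2 to 2 + 9 = hour 11.
Calibration waits on feature extraction (finishes hour 11), so it starts at hour 11 and finishes at 11 + 6 = hour 17.

17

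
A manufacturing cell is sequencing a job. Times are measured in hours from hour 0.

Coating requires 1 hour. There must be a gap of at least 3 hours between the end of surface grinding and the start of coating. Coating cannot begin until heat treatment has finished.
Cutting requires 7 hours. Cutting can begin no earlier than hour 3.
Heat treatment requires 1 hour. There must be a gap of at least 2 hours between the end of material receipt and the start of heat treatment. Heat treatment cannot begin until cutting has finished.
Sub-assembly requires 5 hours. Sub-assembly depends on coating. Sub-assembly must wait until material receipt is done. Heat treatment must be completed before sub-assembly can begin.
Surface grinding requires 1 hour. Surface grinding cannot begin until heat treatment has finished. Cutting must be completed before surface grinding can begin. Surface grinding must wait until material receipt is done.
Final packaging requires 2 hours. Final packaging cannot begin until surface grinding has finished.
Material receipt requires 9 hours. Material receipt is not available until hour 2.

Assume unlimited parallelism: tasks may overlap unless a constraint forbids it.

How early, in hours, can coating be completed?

19

Cutting cannot begin until its own release at hour 3. It runs from hour 3 to 3 + 7 = hour 10.
Material receipt waits on its own release at hour 2, so it starts at hour 2 and finishes at 2 + 9 = hour 11.
Heat treatment needs all of material receipt (finishes hour 11, plus 2-hour gap → hour 13); cutting (finishes hour 10). That puts its earliest start at hour 13; it finishes at 13 + 1 = hour 14.
For surface grinding: heat treatment (finishes hour 14); cutting (finishes hour 10); material receipt (finishes hour 11). Taking the maximum gives a start of hour 14, and it finishes at 14 + 1 = hour 15.
For coating: surface grinding (finishes hour 15, plus 3-hour gap → hour 18); heat treatment (finishes hour 14). Taking the maximum gives a start of hour 18, and it finishes at 18 + 1 = hour 19.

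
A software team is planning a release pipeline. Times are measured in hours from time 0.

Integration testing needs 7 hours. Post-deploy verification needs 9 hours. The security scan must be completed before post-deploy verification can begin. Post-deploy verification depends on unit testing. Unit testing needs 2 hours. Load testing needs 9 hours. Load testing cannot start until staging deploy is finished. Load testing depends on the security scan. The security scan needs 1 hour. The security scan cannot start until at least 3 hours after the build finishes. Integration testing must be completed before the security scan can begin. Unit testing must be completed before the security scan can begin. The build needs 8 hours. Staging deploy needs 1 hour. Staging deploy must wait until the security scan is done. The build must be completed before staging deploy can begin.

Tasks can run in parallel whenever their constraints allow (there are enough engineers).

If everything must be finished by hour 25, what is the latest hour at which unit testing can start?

12

To finish by hour 25, load testing (duration 9) must start no later than hour 16.
Staging deploy must finish before load testing (must start by hour 16). With a 1-hour duration, staging deploy must start by 16 − 1 = hour 15.
Post-deploy verification must finish by hour 25; it takes 9 hours, so it must start by 25 − 9 = hour 16.
The security scan must finish in time for staging deploy (must start by hour 15); load testing (must start by hour 16); post-deploy verification (must start by hour 16). The tightest is hour 15, so the security scan must start by 15 − 1 = hour 14.
Unit testing feeds the security scan (must start by hour 14); post-deploy verification (must start by hour 16). Taking the minimum, unit testing must finish by hour 14 and start by 14 − 2 = hour 12.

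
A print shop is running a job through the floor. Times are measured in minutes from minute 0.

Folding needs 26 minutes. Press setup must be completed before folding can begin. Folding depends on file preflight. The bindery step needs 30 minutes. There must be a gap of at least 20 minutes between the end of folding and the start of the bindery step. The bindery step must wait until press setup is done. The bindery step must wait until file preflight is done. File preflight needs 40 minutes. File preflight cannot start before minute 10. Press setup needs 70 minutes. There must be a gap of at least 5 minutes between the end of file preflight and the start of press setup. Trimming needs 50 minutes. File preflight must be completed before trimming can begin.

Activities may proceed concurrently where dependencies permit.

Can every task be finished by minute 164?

No

File preflight waits on its own release at minute 10, so it starts at minute 10 and finishes at 10 + 40 = minute 50.
After file preflight (finishes minute 50), trimming can start at minute 50 and finishes at minute 100.
After file preflight (finishes minute 50, plus 5-minute gap → minute 55), press setup can start at minute 55 and finishes at minute 125.
Folding cannot start until press setup (finishes minute 125); file preflight (finishes minute 50). The controlling bound is minute 125, so folding finishes at 125 + 26 = minute 151.
The bindery step cannot start until folding (finishes minute 151, plus 20-minute gap → minute 171); press setup (finishes minute 125); file preflight (finishes minute 50). The controlling bound is minute 171, so the bindery step finishes at 171 + 30 = minute 201.
The earliest everything can be done is minute 201, which is after the deadline of 164, so it is not possible.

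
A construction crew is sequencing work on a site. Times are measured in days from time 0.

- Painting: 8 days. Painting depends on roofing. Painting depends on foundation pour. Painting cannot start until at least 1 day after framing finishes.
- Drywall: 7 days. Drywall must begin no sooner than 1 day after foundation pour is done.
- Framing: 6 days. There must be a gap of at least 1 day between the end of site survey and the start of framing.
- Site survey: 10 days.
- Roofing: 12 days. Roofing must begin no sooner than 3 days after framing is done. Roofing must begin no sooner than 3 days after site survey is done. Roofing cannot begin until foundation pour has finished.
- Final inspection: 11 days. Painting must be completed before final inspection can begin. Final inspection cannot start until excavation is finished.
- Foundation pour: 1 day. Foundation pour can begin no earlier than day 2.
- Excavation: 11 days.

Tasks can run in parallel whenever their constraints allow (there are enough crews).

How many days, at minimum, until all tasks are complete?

51

Foundation pour waits on its own release at day 2, so it starts at day 2 and finishes at 2 + 1 = day 3.
After foundation pour (finishes day 3, plus 1-day gap → day 4), drywall can start at day 4 and finishes at day 11.
Excavation has no prerequisites, so it starts at day 0 and finishes at day 11.
Site survey can start immediately at day 0; it finishes at day 10.
Framing cannot begin until site survey (finishes day 10, plus 1-day gap → day 11). It runs from day 11 to 11 + 6 = day 17.
For roofing: framing (finishes day 17, plus 3-day gap → day 20); site survey (finishes day 10, plus 3-day gap → day 13); foundation pour (finishes day 3). Taking the maximum gives a start of day 20, and it finishes at 20 + 12 = day 32.
Painting has to wait for roofing (finishes day 32); foundation pour (finishes day 3); framing (finishes day 17, plus 1-day gap → day 18). The latest of these is day 32, so painting runs day 32 to 32 + 8 = day 40.
Final inspection needs all of painting (finishes day 40); excavation (finishes day 11). That puts its earliest start at day 40; it finishes at 40 + 11 = day 51.
All tasks are finished once the last one completes. Finish times: Site survey at 10, Excavation at 11, Foundation pour at 3, Framing at 17, Roofing at 32, Drywall at 11, Painting at 40, Final inspection at 51. The latest is day 51.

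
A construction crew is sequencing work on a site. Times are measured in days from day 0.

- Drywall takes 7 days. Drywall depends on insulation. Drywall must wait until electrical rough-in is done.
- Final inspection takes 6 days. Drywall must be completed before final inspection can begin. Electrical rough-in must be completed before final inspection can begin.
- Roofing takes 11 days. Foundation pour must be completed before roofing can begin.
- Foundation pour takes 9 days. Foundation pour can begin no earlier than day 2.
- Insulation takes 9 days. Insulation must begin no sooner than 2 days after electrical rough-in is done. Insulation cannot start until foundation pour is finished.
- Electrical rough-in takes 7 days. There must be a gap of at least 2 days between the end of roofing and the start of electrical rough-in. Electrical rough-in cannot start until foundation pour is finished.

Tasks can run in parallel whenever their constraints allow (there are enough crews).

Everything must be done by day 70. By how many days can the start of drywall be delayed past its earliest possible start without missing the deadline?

Foundation pour cannot begin until its own release at day 2. It runs from day 2 to 2 + 9 = day 11.
Roofing waits on foundation pour (finishes day 11), so it starts at day 11 and finishes at 11 + 11 = day 22.
Electrical rough-in cannot start until roofing (finishes day 22, plus 2-day gap → day 24); foundation pour (finishes day 11). The controlling bound is day 24, so electrical rough-in finishes at 24 + 7 = day 31.
Insulation needs all of electrical rough-in (finishes day 31, plus 2-day gap → day 33); foundation pour (finishes day 11). That puts its earliest start at day 33; it finishes at 33 + 9 = day 42.
Drywall cannot start until insulation (finishes day 42); electrical rough-in (finishes day 31). The controlling bound is day 42, so drywall finishes at 42 + 7 = day 49.

Working backward from the deadline:
Final inspection must finish by day 70; it takes 6 days, so it must start by 70 − 6 = day 64.
Drywall feeds into final inspection (must start by day 64); so drywall must finish by day 64 and therefore start by day 57.
So drywall can start as early as day 42 and as late as day 57, giving 57 − 42 = 15 days of slack.

15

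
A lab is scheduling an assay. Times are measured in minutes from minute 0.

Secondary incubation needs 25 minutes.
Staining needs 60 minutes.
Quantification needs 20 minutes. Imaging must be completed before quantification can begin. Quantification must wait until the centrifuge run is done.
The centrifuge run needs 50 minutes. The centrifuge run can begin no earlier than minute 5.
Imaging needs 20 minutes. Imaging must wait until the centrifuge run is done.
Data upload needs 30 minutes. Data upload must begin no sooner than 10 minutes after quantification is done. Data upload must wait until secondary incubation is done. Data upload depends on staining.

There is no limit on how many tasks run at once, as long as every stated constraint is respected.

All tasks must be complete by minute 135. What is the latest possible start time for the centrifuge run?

Data upload must finish by minute 135; it takes 30 minutes, so it must start by 135 − 30 = minute 105.
Quantification must finish before data upload (must start by minute 105, minus 10-minute gap → minute 95). With a 20-minute duration, quantification must start by 95 − 20 = minute 75.
Imaging feeds into quantification (must start by minute 75); so imaging must finish by minute 75 and therefore start by minute 55.
The centrifuge run feeds imaging (must start by minute 55); quantification (must start by minute 75). Taking the minimum, the centrifuge run must finish by minute 55 and start by 55 − 50 = minute 5.

5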